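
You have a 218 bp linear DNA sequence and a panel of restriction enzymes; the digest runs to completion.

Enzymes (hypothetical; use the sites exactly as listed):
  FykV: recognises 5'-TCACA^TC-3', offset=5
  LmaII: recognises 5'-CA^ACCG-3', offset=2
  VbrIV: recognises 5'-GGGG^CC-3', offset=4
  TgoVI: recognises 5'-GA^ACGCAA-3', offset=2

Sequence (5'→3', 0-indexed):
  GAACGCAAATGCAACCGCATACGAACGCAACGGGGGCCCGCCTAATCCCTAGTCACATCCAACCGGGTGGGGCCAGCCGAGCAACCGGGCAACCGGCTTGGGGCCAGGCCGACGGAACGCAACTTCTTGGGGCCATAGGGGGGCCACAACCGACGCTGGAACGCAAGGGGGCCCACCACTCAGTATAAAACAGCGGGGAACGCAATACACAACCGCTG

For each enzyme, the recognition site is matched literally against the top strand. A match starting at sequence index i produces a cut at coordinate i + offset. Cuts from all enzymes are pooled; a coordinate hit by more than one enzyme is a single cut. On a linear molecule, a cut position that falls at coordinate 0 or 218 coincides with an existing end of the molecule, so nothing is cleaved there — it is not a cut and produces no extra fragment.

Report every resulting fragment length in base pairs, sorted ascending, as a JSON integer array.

Site scan:
  FykV (TCACATC, off=5): starts [52] → cuts [57]
  LmaII (CAACCG, off=2): starts [11, 59, 81, 89, 146, 209] → cuts [13, 61, 83, 91, 148, 211]
  VbrIV (GGGGCC, off=4): starts [32, 68, 99, 128, 139, 167] → cuts [36, 72, 103, 132, 143, 171]
  TgoVI (GAACGCAA, off=2): starts [0, 22, 114, 158, 197] → cuts [2, 24, 116, 160, 199]

Pooled cuts: [2, 13, 24, 36, 57, 61, 72, 83, 91, 103, 116, 132, 143, 148, 160, 171, 199, 211]

Fragment lengths:
  [0,2): 2 bp
  [2,13): 11 bp
  [13,24): 11 bp
  [24,36): 12 bp
  [36,57): 21 bp
  [57,61): 4 bp
  [61,72): 11 bp
  [72,83): 11 bp
  [83,91): 8 bp
  [91,103): 12 bp
  [103,116): 13 bp
  [116,132): 16 bp
  [132,143): 11 bp
  [143,148): 5 bp
  [148,160): 12 bp
  [160,171): 11 bp
  [171,199): 28 bp
  [199,211): 12 bp
  [211,218): 7 bp

[2,4,5,7,8,11,11,11,11,11,11,12,12,12,12,13,16,21,28]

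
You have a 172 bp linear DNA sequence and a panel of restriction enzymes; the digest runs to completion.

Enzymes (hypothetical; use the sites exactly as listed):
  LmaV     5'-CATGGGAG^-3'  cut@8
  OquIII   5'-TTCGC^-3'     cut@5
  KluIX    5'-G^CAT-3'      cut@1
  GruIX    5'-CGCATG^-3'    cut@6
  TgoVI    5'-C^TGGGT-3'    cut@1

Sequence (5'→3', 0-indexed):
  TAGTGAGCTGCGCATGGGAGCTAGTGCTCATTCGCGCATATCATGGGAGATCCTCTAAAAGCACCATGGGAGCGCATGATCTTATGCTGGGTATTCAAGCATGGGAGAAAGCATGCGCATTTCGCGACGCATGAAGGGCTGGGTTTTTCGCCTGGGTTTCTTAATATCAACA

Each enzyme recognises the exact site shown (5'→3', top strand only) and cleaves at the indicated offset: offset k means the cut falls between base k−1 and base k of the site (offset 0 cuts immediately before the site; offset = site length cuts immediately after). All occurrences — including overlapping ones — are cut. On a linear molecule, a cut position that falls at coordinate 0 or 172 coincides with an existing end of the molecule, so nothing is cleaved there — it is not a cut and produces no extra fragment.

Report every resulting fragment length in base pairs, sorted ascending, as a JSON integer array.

Scan for sites:
  LmaV CATGGGAG/8: at [12, 41, 64, 99] ⇒ [20, 49, 72, 107]
  OquIII TTCGC/5: at [30, 120, 146] ⇒ [35, 125, 151]
  KluIX GCAT/1: at [11, 35, 73, 98, 110, 116, 128] ⇒ [12, 36, 74, 99, 111, 117, 129]
  GruIX CGCATG/6: at [10, 72, 127] ⇒ [16, 78, 133]
  TgoVI CTGGGT/1: at [86, 138, 151] ⇒ [87, 139, 152]

All cut coordinates (distinct, sorted): [12, 16, 20, 35, 36, 49, 72, 74, 78, 87, 99, 107, 111, 117, 125, 129, 133, 139, 151, 152]

Fragments:
  [0,12): 12 bp
  [12,16): 4 bp
  [16,20): 4 bp
  [20,35): 15 bp
  [35,36): 1 bp
  [36,49): 13 bp
  [49,72): 23 bp
  [72,74): 2 bp
  [74,78): 4 bp
  [78,87): 9 bp
  [87,99): 12 bp
  [99,107): 8 bp
  [107,111): 4 bp
  [111,117): 6 bp
  [117,125): 8 bp
  [125,129): 4 bp
  [129,133): 4 bp
  [133,139): 6 bp
  [139,151): 12 bp
  [151,152): 1 bp
  [152,172): 20 bp

[1,1,2,4,4,4,4,4,4,6,6,8,8,9,12,12,12,13,15,20,23]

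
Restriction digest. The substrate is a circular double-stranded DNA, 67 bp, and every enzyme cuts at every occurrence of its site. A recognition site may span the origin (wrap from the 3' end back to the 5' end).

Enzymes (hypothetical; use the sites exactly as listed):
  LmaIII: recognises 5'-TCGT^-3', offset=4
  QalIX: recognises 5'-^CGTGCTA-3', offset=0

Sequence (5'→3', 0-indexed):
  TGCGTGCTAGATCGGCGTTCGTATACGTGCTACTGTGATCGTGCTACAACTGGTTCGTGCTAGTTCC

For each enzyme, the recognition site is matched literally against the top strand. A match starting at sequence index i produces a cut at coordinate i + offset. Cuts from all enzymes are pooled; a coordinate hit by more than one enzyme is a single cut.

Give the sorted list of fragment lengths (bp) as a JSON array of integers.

Site scan:
  LmaIII TCGT/4: at [18, 38, 54] ⇒ [22, 42, 58]
  QalIX CGTGCTA/0: at [2, 25, 39, 55] ⇒ [2, 25, 39, 55]

Pooled cuts: [2, 22, 25, 39, 42, 55, 58]

Fragments:
  2→22: 20 bp
  22→25: 3 bp
  25→39: 14 bp
  39→42: 3 bp
  42→55: 13 bp
  55→58: 3 bp
  58→2 (wrap): 67-58+2 = 11 bp

[3,3,3,11,13,14,20]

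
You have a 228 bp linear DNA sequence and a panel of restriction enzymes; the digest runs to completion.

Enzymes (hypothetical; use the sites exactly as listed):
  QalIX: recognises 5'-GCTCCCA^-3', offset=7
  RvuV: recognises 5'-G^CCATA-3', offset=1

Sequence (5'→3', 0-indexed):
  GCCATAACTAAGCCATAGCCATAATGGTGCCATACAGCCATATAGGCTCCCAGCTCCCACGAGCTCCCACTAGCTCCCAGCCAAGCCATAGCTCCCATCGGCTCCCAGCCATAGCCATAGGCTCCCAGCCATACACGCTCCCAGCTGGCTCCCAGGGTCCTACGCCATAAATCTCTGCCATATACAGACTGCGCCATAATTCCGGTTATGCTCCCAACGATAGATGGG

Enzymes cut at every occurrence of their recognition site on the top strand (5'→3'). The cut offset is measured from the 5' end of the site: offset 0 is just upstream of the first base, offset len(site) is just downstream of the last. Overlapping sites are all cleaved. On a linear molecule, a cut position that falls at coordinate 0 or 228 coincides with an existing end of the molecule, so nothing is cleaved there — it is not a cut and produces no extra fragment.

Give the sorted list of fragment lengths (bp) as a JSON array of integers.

[1,1,1,6,6,6,7,8,10,10,10,10,11,11,11,12,12,13,13,15,15,16,23]

Scan for sites:
  QalIX (GCTCCCA, off=7): starts [45, 52, 62, 72, 90, 100, 120, 136, 147, 209] → cuts [52, 59, 69, 79, 97, 107, 127, 143, 154, 216]
  RvuV (GCCATA, off=1): starts [0, 11, 17, 28, 36, 84, 107, 113, 127, 163, 176, 192] → cuts [1, 12, 18, 29, 37, 85, 108, 114, 128, 164, 177, 193]

Pooled cuts: [1, 12, 18, 29, 37, 52, 59, 69, 79, 85, 97, 107, 108, 114, 127, 128, 143, 154, 164, 177, 193, 216]

Fragment lengths:
  [0,1): 1 bp
  [1,12): 11 bp
  [12,18): 6 bp
  [18,29): 11 bp
  [29,37): 8 bp
  [37,52): 15 bp
  [52,59): 7 bp
  [59,69): 10 bp
  [69,79): 10 bp
  [79,85): 6 bp
  [85,97): 12 bp
  [97,107): 10 bp
  [107,108): 1 bp
  [108,114): 6 bp
  [114,127): 13 bp
  [127,128): 1 bp
  [128,143): 15 bp
  [143,154): 11 bp
  [154,164): 10 bp
  [164,177): 13 bp
  [177,193): 16 bp
  [193,216): 23 bp
  [216,228): 12 bp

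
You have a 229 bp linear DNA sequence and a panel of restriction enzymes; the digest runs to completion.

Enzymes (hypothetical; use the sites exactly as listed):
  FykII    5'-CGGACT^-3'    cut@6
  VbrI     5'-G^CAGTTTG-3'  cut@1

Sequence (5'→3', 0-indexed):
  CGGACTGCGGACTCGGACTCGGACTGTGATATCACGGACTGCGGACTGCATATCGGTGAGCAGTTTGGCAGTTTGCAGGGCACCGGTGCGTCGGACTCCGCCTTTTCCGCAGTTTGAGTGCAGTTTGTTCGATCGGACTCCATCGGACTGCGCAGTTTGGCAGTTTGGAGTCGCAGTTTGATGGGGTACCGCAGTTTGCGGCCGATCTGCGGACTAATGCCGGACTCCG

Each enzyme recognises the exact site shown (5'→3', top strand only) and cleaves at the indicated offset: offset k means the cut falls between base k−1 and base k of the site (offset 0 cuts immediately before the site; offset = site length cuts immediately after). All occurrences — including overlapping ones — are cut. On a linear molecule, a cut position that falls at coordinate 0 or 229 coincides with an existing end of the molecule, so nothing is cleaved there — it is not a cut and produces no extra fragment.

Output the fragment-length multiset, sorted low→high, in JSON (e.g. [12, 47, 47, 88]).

Scan for sites:
  FykII CGGACT/6: at [0, 7, 13, 19, 34, 41, 91, 133, 143, 209, 220] ⇒ [6, 13, 19, 25, 40, 47, 97, 139, 149, 215, 226]
  VbrI GCAGTTTG/1: at [59, 67, 108, 119, 151, 159, 172, 190] ⇒ [60, 68, 109, 120, 152, 160, 173, 191]

All cut coordinates (distinct, sorted): [6, 13, 19, 25, 40, 47, 60, 68, 97, 109, 120, 139, 149, 152, 160, 173, 191, 215, 226]

Fragments:
  [0,6): 6 bp
  [6,13): 7 bp
  [13,19): 6 bp
  [19,25): 6 bp
  [25,40): 15 bp
  [40,47): 7 bp
  [47,60): 13 bp
  [60,68): 8 bp
  [68,97): 29 bp
  [97,109): 12 bp
  [109,120): 11 bp
  [120,139): 19 bp
  [139,149): 10 bp
  [149,152): 3 bp
  [152,160): 8 bp
  [160,173): 13 bp
  [173,191): 18 bp
  [191,215): 24 bp
  [215,226): 11 bp
  [226,229): 3 bp

[3,3,6,6,6,7,7,8,8,10,11,11,12,13,13,15,18,19,24,29]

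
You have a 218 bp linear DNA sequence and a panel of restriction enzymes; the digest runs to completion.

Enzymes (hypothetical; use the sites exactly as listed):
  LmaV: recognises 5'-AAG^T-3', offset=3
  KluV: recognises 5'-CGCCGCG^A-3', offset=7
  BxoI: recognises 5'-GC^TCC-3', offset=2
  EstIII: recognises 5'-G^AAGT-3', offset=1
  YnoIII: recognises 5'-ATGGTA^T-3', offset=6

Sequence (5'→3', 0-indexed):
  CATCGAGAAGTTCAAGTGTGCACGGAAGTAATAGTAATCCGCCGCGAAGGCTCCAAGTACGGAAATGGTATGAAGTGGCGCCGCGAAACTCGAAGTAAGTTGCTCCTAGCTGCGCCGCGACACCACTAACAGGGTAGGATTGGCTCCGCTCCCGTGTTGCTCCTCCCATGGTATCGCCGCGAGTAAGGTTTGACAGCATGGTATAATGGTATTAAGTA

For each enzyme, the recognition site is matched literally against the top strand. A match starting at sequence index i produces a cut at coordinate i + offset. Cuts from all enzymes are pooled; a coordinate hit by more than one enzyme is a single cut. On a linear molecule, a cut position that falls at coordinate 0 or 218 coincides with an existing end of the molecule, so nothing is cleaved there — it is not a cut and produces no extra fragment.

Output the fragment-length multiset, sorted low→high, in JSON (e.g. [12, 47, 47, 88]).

Site scan:
  LmaV AAGT/3: at [7, 13, 25, 54, 72, 92, 96, 213] ⇒ [10, 16, 28, 57, 75, 95, 99, 216]
  KluV CGCCGCGA/7: at [39, 78, 112, 174] ⇒ [46, 85, 119, 181]
  BxoI GCTCC/2: at [49, 101, 142, 147, 158] ⇒ [51, 103, 144, 149, 160]
  EstIII GAAGT/1: at [6, 24, 71, 91] ⇒ [7, 25, 72, 92]
  YnoIII ATGGTAT/6: at [64, 167, 197, 205] ⇒ [70, 173, 203, 211]

Pooled cuts: [7, 10, 16, 25, 28, 46, 51, 57, 70, 72, 75, 85, 92, 95, 99, 103, 119, 144, 149, 160, 173, 181, 203, 211, 216]

Fragment lengths:
  [0,7): 7 bp
  [7,10): 3 bp
  [10,16): 6 bp
  [16,25): 9 bp
  [25,28): 3 bp
  [28,46): 18 bp
  [46,51): 5 bp
  [51,57): 6 bp
  [57,70): 13 bp
  [70,72): 2 bp
  [72,75): 3 bp
  [75,85): 10 bp
  [85,92): 7 bp
  [92,95): 3 bp
  [95,99): 4 bp
  [99,103): 4 bp
  [103,119): 16 bp
  [119,144): 25 bp
  [144,149): 5 bp
  [149,160): 11 bp
  [160,173): 13 bp
  [173,181): 8 bp
  [181,203): 22 bp
  [203,211): 8 bp
  [211,216): 5 bp
  [216,218): 2 bp

[2,2,3,3,3,3,4,4,5,5,5,6,6,7,7,8,8,9,10,11,13,13,16,18,22,25]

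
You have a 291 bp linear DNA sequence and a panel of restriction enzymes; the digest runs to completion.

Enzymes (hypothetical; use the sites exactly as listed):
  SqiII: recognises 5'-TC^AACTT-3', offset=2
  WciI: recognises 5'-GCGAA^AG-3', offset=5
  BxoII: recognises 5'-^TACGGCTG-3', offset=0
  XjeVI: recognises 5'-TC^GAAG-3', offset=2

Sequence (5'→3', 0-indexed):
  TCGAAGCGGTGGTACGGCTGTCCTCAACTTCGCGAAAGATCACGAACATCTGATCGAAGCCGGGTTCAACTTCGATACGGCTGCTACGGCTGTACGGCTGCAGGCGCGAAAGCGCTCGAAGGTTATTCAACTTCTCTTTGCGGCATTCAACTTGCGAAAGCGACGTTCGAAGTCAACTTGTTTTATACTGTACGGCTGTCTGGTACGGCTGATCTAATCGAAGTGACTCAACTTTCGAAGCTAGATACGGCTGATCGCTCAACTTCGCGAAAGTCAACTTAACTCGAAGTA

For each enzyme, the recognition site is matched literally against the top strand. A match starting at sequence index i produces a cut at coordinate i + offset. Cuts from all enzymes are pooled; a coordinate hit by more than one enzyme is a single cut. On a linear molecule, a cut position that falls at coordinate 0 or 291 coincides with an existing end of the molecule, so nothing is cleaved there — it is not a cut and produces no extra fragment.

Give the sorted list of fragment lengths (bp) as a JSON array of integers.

[2,4,6,6,7,7,8,8,9,9,10,10,10,10,10,11,11,11,12,13,13,15,16,16,18,19,20]

Site scan:
  SqiII TCAACTT/2: at [23, 65, 126, 146, 172, 227, 258, 273] ⇒ [25, 67, 128, 148, 174, 229, 260, 275]
  WciI GCGAAAG/5: at [31, 105, 153, 266] ⇒ [36, 110, 158, 271]
  BxoII TACGGCTG/0: at [12, 75, 84, 92, 190, 203, 245] ⇒ [12, 75, 84, 92, 190, 203, 245]
  XjeVI TCGAAG/2: at [0, 53, 115, 166, 217, 234, 283] ⇒ [2, 55, 117, 168, 219, 236, 285]

All cut coordinates (distinct, sorted): [2, 12, 25, 36, 55, 67, 75, 84, 92, 110, 117, 128, 148, 158, 168, 174, 190, 203, 219, 229, 236, 245, 260, 271, 275, 285]

Fragments:
  [0,2): 2 bp
  [2,12): 10 bp
  [12,25): 13 bp
  [25,36): 11 bp
  [36,55): 19 bp
  [55,67): 12 bp
  [67,75): 8 bp
  [75,84): 9 bp
  [84,92): 8 bp
  [92,110): 18 bp
  [110,117): 7 bp
  [117,128): 11 bp
  [128,148): 20 bp
  [148,158): 10 bp
  [158,168): 10 bp
  [168,174): 6 bp
  [174,190): 16 bp
  [190,203): 13 bp
  [203,219): 16 bp
  [219,229): 10 bp
  [229,236): 7 bp
  [236,245): 9 bp
  [245,260): 15 bp
  [260,271): 11 bp
  [271,275): 4 bp
  [275,285): 10 bp
  [285,291): 6 bp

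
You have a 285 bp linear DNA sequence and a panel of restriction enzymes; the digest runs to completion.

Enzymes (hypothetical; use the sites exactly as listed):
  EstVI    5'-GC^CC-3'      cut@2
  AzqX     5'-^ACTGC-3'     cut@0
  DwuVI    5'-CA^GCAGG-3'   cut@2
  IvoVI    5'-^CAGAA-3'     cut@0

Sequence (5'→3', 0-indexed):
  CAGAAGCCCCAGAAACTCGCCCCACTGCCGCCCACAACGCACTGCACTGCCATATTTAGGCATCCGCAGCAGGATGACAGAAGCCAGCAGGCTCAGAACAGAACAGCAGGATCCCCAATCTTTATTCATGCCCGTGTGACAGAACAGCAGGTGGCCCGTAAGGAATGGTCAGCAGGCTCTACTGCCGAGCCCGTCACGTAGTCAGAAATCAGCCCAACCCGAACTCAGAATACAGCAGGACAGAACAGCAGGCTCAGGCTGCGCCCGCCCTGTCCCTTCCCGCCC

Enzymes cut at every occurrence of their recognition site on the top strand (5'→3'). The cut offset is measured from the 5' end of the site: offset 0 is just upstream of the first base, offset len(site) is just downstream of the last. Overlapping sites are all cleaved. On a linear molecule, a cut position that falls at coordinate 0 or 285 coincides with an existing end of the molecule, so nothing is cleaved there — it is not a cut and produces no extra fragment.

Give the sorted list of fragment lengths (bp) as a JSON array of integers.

[2,2,3,4,5,5,6,7,7,7,7,7,8,8,9,9,9,9,9,9,10,11,11,12,12,15,16,17,23,26]

Per-enzyme occurrences:
  EstVI (GCCC, off=2): starts [5, 18, 29, 129, 153, 188, 211, 262, 266, 281] → cuts [7, 20, 31, 131, 155, 190, 213, 264, 268, 283]
  AzqX (ACTGC, off=0): starts [23, 40, 45, 180] → cuts [23, 40, 45, 180]
  DwuVI (CAGCAGG, off=2): starts [66, 84, 103, 144, 169, 232, 245] → cuts [68, 86, 105, 146, 171, 234, 247]
  IvoVI (CAGAA, off=0): starts [0, 9, 77, 93, 98, 139, 202, 225, 240] → cuts [9, 77, 93, 98, 139, 202, 225, 240] (position 0 is a terminus of the linear molecule — no cut)

Pooled cuts: [7, 9, 20, 23, 31, 40, 45, 68, 77, 86, 93, 98, 105, 131, 139, 146, 155, 171, 180, 190, 202, 213, 225, 234, 240, 247, 264, 268, 283]

Fragment lengths:
  [0,7): 7 bp
  [7,9): 2 bp
  [9,20): 11 bp
  [20,23): 3 bp
  [23,31): 8 bp
  [31,40): 9 bp
  [40,45): 5 bp
  [45,68): 23 bp
  [68,77): 9 bp
  [77,86): 9 bp
  [86,93): 7 bp
  [93,98): 5 bp
  [98,105): 7 bp
  [105,131): 26 bp
  [131,139): 8 bp
  [139,146): 7 bp
  [146,155): 9 bp
  [155,171): 16 bp
  [171,180): 9 bp
  [180,190): 10 bp
  [190,202): 12 bp
  [202,213): 11 bp
  [213,225): 12 bp
  [225,234): 9 bp
  [234,240): 6 bp
  [240,247): 7 bp
  [247,264): 17 bp
  [264,268): 4 bp
  [268,283): 15 bp
  [283,285): 2 bp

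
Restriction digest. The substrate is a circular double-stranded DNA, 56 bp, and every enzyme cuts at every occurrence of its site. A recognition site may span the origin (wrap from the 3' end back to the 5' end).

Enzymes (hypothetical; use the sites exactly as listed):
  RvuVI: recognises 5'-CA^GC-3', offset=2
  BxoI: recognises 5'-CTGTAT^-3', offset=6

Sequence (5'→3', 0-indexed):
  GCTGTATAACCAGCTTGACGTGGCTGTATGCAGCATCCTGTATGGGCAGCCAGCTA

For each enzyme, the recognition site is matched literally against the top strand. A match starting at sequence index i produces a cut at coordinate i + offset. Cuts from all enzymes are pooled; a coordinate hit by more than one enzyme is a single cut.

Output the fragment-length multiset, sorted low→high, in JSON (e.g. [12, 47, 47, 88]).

Site scan:
  RvuVI (CAGC, off=2): starts [10, 30, 46, 50] → cuts [12, 32, 48, 52]
  BxoI (CTGTAT, off=6): starts [1, 23, 37] → cuts [7, 29, 43]

All cut coordinates (distinct, sorted): [7, 12, 29, 32, 43, 48, 52]

Fragment lengths:
  7→12: 5 bp
  12→29: 17 bp
  29→32: 3 bp
  32→43: 11 bp
  43→48: 5 bp
  48→52: 4 bp
  52→7 (wrap): 56-52+7 = 11 bp

[3,4,5,5,11,11,17]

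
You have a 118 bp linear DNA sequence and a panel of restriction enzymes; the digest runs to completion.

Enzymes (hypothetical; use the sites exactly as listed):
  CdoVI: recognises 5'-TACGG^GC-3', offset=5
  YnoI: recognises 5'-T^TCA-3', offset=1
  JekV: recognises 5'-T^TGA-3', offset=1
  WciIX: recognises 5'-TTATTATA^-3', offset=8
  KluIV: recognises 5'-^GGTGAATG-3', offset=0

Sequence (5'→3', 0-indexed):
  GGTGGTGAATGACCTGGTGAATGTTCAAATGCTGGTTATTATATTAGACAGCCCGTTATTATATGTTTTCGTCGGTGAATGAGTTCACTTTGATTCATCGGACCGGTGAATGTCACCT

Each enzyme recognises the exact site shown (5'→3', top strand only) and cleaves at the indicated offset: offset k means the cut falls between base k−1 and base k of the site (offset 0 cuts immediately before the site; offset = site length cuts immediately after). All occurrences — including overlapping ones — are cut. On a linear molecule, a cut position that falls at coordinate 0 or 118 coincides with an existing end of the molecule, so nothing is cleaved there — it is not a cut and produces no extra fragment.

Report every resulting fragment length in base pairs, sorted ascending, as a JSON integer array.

[3,4,6,9,10,10,11,12,14,19,20]

Site scan:
  CdoVI (TACGGGC, off=5): no sites
  YnoI (TTCA, off=1): starts [23, 83, 93] → cuts [24, 84, 94]
  JekV (TTGA, off=1): starts [89] → cuts [90]
  WciIX (TTATTATA, off=8): starts [35, 55] → cuts [43, 63]
  KluIV (GGTGAATG, off=0): starts [3, 15, 73, 104] → cuts [3, 15, 73, 104]

All cut coordinates (distinct, sorted): [3, 15, 24, 43, 63, 73, 84, 90, 94, 104]

Fragment lengths:
  [0,3): 3 bp
  [3,15): 12 bp
  [15,24): 9 bp
  [24,43): 19 bp
  [43,63): 20 bp
  [63,73): 10 bp
  [73,84): 11 bp
  [84,90): 6 bp
  [90,94): 4 bp
  [94,104): 10 bp
  [104,118): 14 bp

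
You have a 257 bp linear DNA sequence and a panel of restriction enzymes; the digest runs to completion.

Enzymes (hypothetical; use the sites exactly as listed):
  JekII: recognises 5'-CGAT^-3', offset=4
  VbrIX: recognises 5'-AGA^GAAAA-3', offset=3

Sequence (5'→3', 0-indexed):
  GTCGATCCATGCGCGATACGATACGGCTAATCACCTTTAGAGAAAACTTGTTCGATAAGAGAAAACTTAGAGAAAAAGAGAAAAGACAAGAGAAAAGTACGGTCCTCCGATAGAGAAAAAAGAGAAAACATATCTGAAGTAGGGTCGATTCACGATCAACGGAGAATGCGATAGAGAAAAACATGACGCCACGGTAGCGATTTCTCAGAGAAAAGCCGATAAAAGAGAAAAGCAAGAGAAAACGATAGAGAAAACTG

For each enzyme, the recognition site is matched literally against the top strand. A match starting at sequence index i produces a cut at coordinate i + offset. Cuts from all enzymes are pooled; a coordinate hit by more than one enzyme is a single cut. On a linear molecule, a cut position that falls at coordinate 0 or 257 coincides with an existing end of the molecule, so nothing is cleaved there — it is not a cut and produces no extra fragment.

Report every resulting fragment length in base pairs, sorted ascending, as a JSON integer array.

[3,3,3,4,5,6,6,7,8,8,8,9,9,11,11,11,11,12,15,16,19,20,26,26]

Site scan:
  JekII CGAT/4: at [2, 13, 18, 52, 107, 145, 152, 168, 197, 216, 242] ⇒ [6, 17, 22, 56, 111, 149, 156, 172, 201, 220, 246]
  VbrIX AGAGAAAA/3: at [38, 57, 68, 76, 88, 111, 120, 172, 206, 223, 234, 246] ⇒ [41, 60, 71, 79, 91, 114, 123, 175, 209, 226, 237, 249]

Pooled cuts: [6, 17, 22, 41, 56, 60, 71, 79, 91, 111, 114, 123, 149, 156, 172, 175, 201, 209, 220, 226, 237, 246, 249]

Fragments:
  [0,6): 6 bp
  [6,17): 11 bp
  [17,22): 5 bp
  [22,41): 19 bp
  [41,56): 15 bp
  [56,60): 4 bp
  [60,71): 11 bp
  [71,79): 8 bp
  [79,91): 12 bp
  [91,111): 20 bp
  [111,114): 3 bp
  [114,123): 9 bp
  [123,149): 26 bp
  [149,156): 7 bp
  [156,172): 16 bp
  [172,175): 3 bp
  [175,201): 26 bp
  [201,209): 8 bp
  [209,220): 11 bp
  [220,226): 6 bp
  [226,237): 11 bp
  [237,246): 9 bp
  [246,249): 3 bp
  [249,257): 8 bp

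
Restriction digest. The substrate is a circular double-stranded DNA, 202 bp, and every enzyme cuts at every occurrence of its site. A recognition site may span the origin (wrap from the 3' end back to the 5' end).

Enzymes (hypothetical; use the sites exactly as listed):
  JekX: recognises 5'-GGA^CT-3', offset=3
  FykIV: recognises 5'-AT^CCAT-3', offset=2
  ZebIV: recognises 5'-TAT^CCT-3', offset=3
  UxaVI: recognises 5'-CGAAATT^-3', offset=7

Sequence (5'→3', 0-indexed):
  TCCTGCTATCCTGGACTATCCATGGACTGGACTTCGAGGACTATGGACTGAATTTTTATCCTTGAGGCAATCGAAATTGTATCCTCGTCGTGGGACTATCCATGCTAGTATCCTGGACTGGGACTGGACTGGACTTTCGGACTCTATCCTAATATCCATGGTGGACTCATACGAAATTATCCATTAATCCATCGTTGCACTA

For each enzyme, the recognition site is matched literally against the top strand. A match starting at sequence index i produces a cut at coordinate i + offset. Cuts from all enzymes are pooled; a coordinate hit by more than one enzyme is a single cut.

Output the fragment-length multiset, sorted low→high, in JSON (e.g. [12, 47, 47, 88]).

[2,4,4,4,5,5,5,6,6,6,6,7,7,8,8,8,8,9,10,12,12,13,13,15,19]

Scan for sites:
  JekX (GGACT, off=3): starts [12, 23, 28, 37, 44, 92, 114, 120, 125, 130, 138, 162] → cuts [15, 26, 31, 40, 47, 95, 117, 123, 128, 133, 141, 165]
  FykIV (ATCCAT, off=2): starts [17, 97, 153, 178, 186] → cuts [19, 99, 155, 180, 188]
  ZebIV (TATCCT, off=3): starts [6, 56, 79, 108, 144, 200] → cuts [1, 9, 59, 82, 111, 147]
  UxaVI (CGAAATT, off=7): starts [71, 171] → cuts [78, 178]

Pooled cuts: [1, 9, 15, 19, 26, 31, 40, 47, 59, 78, 82, 95, 99, 111, 117, 123, 128, 133, 141, 147, 155, 165, 178, 180, 188]

Fragment lengths:
  1→9: 8 bp
  9→15: 6 bp
  15→19: 4 bp
  19→26: 7 bp
  26→31: 5 bp
  31→40: 9 bp
  40→47: 7 bp
  47→59: 12 bp
  59→78: 19 bp
  78→82: 4 bp
  82→95: 13 bp
  95→99: 4 bp
  99→111: 12 bp
  111→117: 6 bp
  117→123: 6 bp
  123→128: 5 bp
  128→133: 5 bp
  133→141: 8 bp
  141→147: 6 bp
  147→155: 8 bp
  155→165: 10 bp
  165→178: 13 bp
  178→180: 2 bp
  180→188: 8 bp
  188→1 (wrap): 202-188+1 = 15 bp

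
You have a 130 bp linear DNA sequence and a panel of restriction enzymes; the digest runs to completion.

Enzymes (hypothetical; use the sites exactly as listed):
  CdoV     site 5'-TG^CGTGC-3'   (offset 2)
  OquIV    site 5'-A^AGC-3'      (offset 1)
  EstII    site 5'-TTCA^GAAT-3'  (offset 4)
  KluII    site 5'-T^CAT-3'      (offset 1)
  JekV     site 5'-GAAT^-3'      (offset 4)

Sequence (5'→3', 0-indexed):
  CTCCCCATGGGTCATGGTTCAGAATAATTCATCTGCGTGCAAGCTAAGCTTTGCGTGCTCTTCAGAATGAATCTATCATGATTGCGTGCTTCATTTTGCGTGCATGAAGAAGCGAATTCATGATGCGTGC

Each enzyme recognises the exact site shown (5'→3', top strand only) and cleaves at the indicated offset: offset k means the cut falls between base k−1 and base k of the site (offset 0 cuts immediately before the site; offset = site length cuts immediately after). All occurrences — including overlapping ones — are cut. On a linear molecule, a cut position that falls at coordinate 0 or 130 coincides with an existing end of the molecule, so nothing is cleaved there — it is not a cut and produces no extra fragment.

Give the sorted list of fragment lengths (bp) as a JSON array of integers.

Scan for sites:
  CdoV (TGCGTGC, off=2): starts [33, 51, 82, 96, 123] → cuts [35, 53, 84, 98, 125]
  OquIV (AAGC, off=1): starts [40, 45, 109] → cuts [41, 46, 110]
  EstII (TTCAGAAT, off=4): starts [17, 60] → cuts [21, 64]
  KluII (TCAT, off=1): starts [11, 28, 75, 90, 117] → cuts [12, 29, 76, 91, 118]
  JekV (GAAT, off=4): starts [21, 64, 68, 113] → cuts [25, 68, 72, 117]

Pooled cuts: [12, 21, 25, 29, 35, 41, 46, 53, 64, 68, 72, 76, 84, 91, 98, 110, 117, 118, 125]

Fragments:
  [0,12): 12 bp
  [12,21): 9 bp
  [21,25): 4 bp
  [25,29): 4 bp
  [29,35): 6 bp
  [35,41): 6 bp
  [41,46): 5 bp
  [46,53): 7 bp
  [53,64): 11 bp
  [64,68): 4 bp
  [68,72): 4 bp
  [72,76): 4 bp
  [76,84): 8 bp
  [84,91): 7 bp
  [91,98): 7 bp
  [98,110): 12 bp
  [110,117): 7 bp
  [117,118): 1 bp
  [118,125): 7 bp
  [125,130): 5 bp

[1,4,4,4,4,4,5,5,6,6,7,7,7,7,7,8,9,11,12,12]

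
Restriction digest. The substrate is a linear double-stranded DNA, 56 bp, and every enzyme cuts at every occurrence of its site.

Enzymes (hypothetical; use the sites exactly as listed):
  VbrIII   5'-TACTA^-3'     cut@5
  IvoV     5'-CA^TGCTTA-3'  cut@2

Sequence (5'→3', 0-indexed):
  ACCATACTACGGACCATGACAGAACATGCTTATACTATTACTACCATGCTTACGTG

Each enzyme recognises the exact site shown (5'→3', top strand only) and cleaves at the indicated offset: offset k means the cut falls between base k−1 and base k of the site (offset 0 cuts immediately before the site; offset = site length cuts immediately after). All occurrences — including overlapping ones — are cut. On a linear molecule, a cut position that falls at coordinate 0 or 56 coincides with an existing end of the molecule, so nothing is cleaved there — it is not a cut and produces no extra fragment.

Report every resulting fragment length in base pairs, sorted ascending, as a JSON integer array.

[3,6,9,10,11,17]

Scan for sites:
  VbrIII (TACTA, off=5): starts [4, 32, 38] → cuts [9, 37, 43]
  IvoV (CATGCTTA, off=2): starts [24, 44] → cuts [26, 46]

All cut coordinates (distinct, sorted): [9, 26, 37, 43, 46]

Fragment lengths:
  [0,9): 9 bp
  [9,26): 17 bp
  [26,37): 11 bp
  [37,43): 6 bp
  [43,46): 3 bp
  [46,56): 10 bp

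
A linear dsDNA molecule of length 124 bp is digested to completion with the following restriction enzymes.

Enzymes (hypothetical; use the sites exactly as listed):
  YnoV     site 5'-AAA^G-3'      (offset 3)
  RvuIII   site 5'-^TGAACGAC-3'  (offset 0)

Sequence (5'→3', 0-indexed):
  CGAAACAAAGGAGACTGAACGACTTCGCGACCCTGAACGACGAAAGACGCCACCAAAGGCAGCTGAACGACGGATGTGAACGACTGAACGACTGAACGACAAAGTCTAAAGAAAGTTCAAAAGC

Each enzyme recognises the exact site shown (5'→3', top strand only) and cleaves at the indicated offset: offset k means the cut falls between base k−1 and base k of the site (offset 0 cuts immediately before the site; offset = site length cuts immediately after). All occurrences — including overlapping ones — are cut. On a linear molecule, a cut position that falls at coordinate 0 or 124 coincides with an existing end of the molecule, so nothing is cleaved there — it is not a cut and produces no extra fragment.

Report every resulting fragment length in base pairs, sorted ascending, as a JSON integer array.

Scan for sites:
  YnoV (AAAG, off=3): starts [6, 42, 54, 100, 107, 111, 119] → cuts [9, 45, 57, 103, 110, 114, 122]
  RvuIII (TGAACGAC, off=0): starts [15, 33, 63, 76, 84, 92] → cuts [15, 33, 63, 76, 84, 92]

All cut coordinates (distinct, sorted): [9, 15, 33, 45, 57, 63, 76, 84, 92, 103, 110, 114, 122]

Fragment lengths:
  [0,9): 9 bp
  [9,15): 6 bp
  [15,33): 18 bp
  [33,45): 12 bp
  [45,57): 12 bp
  [57,63): 6 bp
  [63,76): 13 bp
  [76,84): 8 bp
  [84,92): 8 bp
  [92,103): 11 bp
  [103,110): 7 bp
  [110,114): 4 bp
  [114,122): 8 bp
  [122,124): 2 bp

[2,4,6,6,7,8,8,8,9,11,12,12,13,18]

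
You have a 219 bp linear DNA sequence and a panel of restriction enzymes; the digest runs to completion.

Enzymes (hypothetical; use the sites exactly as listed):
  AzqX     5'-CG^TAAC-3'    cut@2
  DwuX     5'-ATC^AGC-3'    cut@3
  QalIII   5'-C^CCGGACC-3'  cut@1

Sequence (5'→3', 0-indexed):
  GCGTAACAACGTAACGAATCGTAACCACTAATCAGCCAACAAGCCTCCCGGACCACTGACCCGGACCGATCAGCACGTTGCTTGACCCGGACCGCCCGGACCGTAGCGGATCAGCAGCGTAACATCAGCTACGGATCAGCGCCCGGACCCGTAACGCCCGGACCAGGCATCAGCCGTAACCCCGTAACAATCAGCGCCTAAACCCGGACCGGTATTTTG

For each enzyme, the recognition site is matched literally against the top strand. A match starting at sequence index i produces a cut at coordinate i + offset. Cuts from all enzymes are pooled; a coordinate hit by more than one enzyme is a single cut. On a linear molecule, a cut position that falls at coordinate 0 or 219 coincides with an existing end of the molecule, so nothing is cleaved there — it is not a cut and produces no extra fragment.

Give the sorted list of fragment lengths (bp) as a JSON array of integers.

[3,5,5,6,7,7,8,8,8,9,9,10,11,11,11,12,13,14,14,15,16,17]

Per-enzyme occurrences:
  AzqX CGTAAC/2: at [1, 9, 19, 117, 149, 174, 182] ⇒ [3, 11, 21, 119, 151, 176, 184]
  DwuX ATCAGC/3: at [30, 68, 109, 123, 134, 168, 189] ⇒ [33, 71, 112, 126, 137, 171, 192]
  QalIII CCCGGACC/1: at [46, 59, 85, 94, 141, 156, 202] ⇒ [47, 60, 86, 95, 142, 157, 203]

All cut coordinates (distinct, sorted): [3, 11, 21, 33, 47, 60, 71, 86, 95, 112, 119, 126, 137, 142, 151, 157, 171, 176, 184, 192, 203]

Fragment lengths:
  [0,3): 3 bp
  [3,11): 8 bp
  [11,21): 10 bp
  [21,33): 12 bp
  [33,47): 14 bp
  [47,60): 13 bp
  [60,71): 11 bp
  [71,86): 15 bp
  [86,95): 9 bp
  [95,112): 17 bp
  [112,119): 7 bp
  [119,126): 7 bp
  [126,137): 11 bp
  [137,142): 5 bp
  [142,151): 9 bp
  [151,157): 6 bp
  [157,171): 14 bp
  [171,176): 5 bp
  [176,184): 8 bp
  [184,192): 8 bp
  [192,203): 11 bp
  [203,219): 16 bp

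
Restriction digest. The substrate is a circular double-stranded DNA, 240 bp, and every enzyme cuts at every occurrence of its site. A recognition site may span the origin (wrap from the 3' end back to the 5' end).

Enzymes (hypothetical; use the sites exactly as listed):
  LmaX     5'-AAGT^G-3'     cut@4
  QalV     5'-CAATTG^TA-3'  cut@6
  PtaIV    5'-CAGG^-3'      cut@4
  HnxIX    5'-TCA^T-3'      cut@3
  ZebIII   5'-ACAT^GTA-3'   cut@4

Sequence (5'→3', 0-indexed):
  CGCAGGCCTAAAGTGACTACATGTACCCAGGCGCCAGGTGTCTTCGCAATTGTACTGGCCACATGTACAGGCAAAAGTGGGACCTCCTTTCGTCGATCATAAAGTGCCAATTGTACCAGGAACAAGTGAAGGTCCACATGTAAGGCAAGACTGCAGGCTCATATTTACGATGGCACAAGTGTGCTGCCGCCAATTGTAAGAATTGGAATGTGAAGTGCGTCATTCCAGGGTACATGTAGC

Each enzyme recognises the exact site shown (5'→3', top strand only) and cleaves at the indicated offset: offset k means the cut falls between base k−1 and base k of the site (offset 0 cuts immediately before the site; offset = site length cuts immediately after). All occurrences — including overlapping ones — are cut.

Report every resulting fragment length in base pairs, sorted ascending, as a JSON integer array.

[4,6,6,6,7,7,7,7,7,7,8,8,8,9,11,12,12,14,16,18,19,20,21]

Scan for sites:
  LmaX (AAGTG, off=4): starts [10, 74, 101, 123, 176, 212] → cuts [14, 78, 105, 127, 180, 216]
  QalV (CAATTGTA, off=6): starts [46, 107, 190] → cuts [52, 113, 196]
  PtaIV (CAGG, off=4): starts [2, 27, 34, 67, 116, 153, 225] → cuts [6, 31, 38, 71, 120, 157, 229]
  HnxIX (TCAT, off=3): starts [96, 158, 219] → cuts [99, 161, 222]
  ZebIII (ACATGTA, off=4): starts [18, 60, 135, 231] → cuts [22, 64, 139, 235]

All cut coordinates (distinct, sorted): [6, 14, 22, 31, 38, 52, 64, 71, 78, 99, 105, 113, 120, 127, 139, 157, 161, 180, 196, 216, 222, 229, 235]

Fragment lengths:
  6→14: 8 bp
  14→22: 8 bp
  22→31: 9 bp
  31→38: 7 bp
  38→52: 14 bp
  52→64: 12 bp
  64→71: 7 bp
  71→78: 7 bp
  78→99: 21 bp
  99→105: 6 bp
  105→113: 8 bp
  113→120: 7 bp
  120→127: 7 bp
  127→139: 12 bp
  139→157: 18 bp
  157→161: 4 bp
  161→180: 19 bp
  180→196: 16 bp
  196→216: 20 bp
  216→222: 6 bp
  222→229: 7 bp
  229→235: 6 bp
  235→6 (wrap): 240-235+6 = 11 bp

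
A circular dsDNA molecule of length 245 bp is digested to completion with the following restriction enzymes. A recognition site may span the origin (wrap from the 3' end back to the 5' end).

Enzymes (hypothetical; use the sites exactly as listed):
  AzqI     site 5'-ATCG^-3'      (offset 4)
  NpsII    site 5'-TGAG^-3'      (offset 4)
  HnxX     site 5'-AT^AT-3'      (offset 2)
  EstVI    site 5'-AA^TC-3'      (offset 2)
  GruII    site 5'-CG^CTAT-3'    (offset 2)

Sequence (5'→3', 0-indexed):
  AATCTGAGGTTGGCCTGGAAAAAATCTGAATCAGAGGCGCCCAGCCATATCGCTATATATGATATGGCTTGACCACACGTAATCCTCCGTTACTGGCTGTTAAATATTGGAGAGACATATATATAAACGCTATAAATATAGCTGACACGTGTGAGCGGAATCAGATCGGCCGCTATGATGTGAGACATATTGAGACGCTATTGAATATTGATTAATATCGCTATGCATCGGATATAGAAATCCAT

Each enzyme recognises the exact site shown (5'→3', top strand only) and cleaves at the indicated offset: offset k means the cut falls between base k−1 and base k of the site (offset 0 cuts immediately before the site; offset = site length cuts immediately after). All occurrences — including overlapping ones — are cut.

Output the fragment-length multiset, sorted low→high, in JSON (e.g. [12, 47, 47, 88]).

[2,2,2,3,3,4,4,4,4,4,5,5,6,6,6,7,7,7,8,8,9,10,10,12,13,16,18,18,19,23]

Per-enzyme occurrences:
  AzqI ATCG/4: at [48, 164, 216, 226] ⇒ [52, 168, 220, 230]
  NpsII TGAG/4: at [4, 151, 180, 190] ⇒ [8, 155, 184, 194]
  HnxX ATAT/2: at [46, 54, 56, 61, 103, 116, 118, 120, 135, 186, 204, 214, 231] ⇒ [48, 56, 58, 63, 105, 118, 120, 122, 137, 188, 206, 216, 233]
  EstVI AATC/2: at [0, 22, 28, 80, 158, 238] ⇒ [2, 24, 30, 82, 160, 240]
  GruII CGCTAT/2: at [50, 127, 170, 195, 218] ⇒ [52, 129, 172, 197, 220]

Pooled cuts: [2, 8, 24, 30, 48, 52, 56, 58, 63, 82, 105, 118, 120, 122, 129, 137, 155, 160, 168, 172, 184, 188, 194, 197, 206, 216, 220, 230, 233, 240]

Fragment lengths:
  2→8: 6 bp
  8→24: 16 bp
  24→30: 6 bp
  30→48: 18 bp
  48→52: 4 bp
  52→56: 4 bp
  56→58: 2 bp
  58→63: 5 bp
  63→82: 19 bp
  82→105: 23 bp
  105→118: 13 bp
  118→120: 2 bp
  120→122: 2 bp
  122→129: 7 bp
  129→137: 8 bp
  137→155: 18 bp
  155→160: 5 bp
  160→168: 8 bp
  168→172: 4 bp
  172→184: 12 bp
  184→188: 4 bp
  188→194: 6 bp
  194→197: 3 bp
  197→206: 9 bp
  206→216: 10 bp
  216→220: 4 bp
  220→230: 10 bp
  230→233: 3 bp
  233→240: 7 bp
  240→2 (wrap): 245-240+2 = 7 bp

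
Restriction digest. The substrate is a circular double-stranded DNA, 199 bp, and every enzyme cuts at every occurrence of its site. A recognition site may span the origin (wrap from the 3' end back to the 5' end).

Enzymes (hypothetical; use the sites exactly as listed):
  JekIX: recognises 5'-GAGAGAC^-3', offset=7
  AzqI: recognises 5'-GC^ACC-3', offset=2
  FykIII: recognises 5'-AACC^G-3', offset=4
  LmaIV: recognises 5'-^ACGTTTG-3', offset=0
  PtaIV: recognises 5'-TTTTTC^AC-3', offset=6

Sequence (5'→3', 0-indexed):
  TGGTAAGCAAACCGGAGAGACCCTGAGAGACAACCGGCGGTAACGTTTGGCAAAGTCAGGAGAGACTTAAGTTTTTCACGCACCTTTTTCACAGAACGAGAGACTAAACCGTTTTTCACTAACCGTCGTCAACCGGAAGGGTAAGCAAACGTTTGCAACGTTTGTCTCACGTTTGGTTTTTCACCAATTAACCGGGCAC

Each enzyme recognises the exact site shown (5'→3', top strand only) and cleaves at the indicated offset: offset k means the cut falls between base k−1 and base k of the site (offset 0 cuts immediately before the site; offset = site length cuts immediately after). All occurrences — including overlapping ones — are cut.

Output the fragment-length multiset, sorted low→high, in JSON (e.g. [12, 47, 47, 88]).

Scan for sites:
  JekIX GAGAGAC/7: at [14, 24, 59, 97] ⇒ [21, 31, 66, 104]
  AzqI GCACC/2: at [79] ⇒ [81]
  FykIII AACCG/4: at [9, 31, 106, 120, 130, 189] ⇒ [13, 35, 110, 124, 134, 193]
  LmaIV ACGTTTG/0: at [42, 148, 157, 168] ⇒ [42, 148, 157, 168]
  PtaIV TTTTTCAC/6: at [71, 84, 111, 176] ⇒ [77, 90, 117, 182]

All cut coordinates (distinct, sorted): [13, 21, 31, 35, 42, 66, 77, 81, 90, 104, 110, 117, 124, 134, 148, 157, 168, 182, 193]

Fragments:
  13→21: 8 bp
  21→31: 10 bp
  31→35: 4 bp
  35→42: 7 bp
  42→66: 24 bp
  66→77: 11 bp
  77→81: 4 bp
  81→90: 9 bp
  90→104: 14 bp
  104→110: 6 bp
  110→117: 7 bp
  117→124: 7 bp
  124→134: 10 bp
  134→148: 14 bp
  148→157: 9 bp
  157→168: 11 bp
  168→182: 14 bp
  182→193: 11 bp
  193→13 (wrap): 199-193+13 = 19 bp

[4,4,6,7,7,7,8,9,9,10,10,11,11,11,14,14,14,19,24]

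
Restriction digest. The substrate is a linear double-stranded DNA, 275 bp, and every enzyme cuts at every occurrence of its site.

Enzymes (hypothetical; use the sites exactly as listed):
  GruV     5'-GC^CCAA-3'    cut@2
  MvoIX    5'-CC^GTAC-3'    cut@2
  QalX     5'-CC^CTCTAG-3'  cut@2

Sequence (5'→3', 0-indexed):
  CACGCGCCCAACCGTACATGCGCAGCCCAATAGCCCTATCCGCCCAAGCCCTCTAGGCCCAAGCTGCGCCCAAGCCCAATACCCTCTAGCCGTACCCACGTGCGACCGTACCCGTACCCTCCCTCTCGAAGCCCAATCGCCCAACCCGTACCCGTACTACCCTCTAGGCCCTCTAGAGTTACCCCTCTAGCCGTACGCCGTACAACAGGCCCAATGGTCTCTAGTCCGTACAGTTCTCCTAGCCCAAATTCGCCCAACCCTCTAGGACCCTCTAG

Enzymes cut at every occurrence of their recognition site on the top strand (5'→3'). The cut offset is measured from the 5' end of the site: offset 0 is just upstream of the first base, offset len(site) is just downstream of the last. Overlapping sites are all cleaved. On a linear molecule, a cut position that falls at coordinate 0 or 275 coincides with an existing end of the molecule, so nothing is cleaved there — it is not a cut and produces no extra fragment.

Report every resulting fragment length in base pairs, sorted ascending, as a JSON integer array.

[6,6,6,6,6,6,7,7,7,7,8,8,8,8,8,8,9,10,10,11,11,13,14,16,16,17,17,19]

Per-enzyme occurrences:
  GruV (GCCCAA, off=2): starts [5, 24, 41, 56, 67, 73, 130, 138, 208, 241, 251] → cuts [7, 26, 43, 58, 69, 75, 132, 140, 210, 243, 253]
  MvoIX (CCGTAC, off=2): starts [11, 89, 105, 111, 145, 151, 190, 197, 225] → cuts [13, 91, 107, 113, 147, 153, 192, 199, 227]
  QalX (CCCTCTAG, off=2): starts [48, 81, 159, 168, 182, 257, 267] → cuts [50, 83, 161, 170, 184, 259, 269]

All cut coordinates (distinct, sorted): [7, 13, 26, 43, 50, 58, 69, 75, 83, 91, 107, 113, 132, 140, 147, 153, 161, 170, 184, 192, 199, 210, 227, 243, 253, 259, 269]

Fragments:
  [0,7): 7 bp
  [7,13): 6 bp
  [13,26): 13 bp
  [26,43): 17 bp
  [43,50): 7 bp
  [50,58): 8 bp
  [58,69): 11 bp
  [69,75): 6 bp
  [75,83): 8 bp
  [83,91): 8 bp
  [91,107): 16 bp
  [107,113): 6 bp
  [113,132): 19 bp
  [132,140): 8 bp
  [140,147): 7 bp
  [147,153): 6 bp
  [153,161): 8 bp
  [161,170): 9 bp
  [170,184): 14 bp
  [184,192): 8 bp
  [192,199): 7 bp
  [199,210): 11 bp
  [210,227): 17 bp
  [227,243): 16 bp
  [243,253): 10 bp
  [253,259): 6 bp
  [259,269): 10 bp
  [269,275): 6 bp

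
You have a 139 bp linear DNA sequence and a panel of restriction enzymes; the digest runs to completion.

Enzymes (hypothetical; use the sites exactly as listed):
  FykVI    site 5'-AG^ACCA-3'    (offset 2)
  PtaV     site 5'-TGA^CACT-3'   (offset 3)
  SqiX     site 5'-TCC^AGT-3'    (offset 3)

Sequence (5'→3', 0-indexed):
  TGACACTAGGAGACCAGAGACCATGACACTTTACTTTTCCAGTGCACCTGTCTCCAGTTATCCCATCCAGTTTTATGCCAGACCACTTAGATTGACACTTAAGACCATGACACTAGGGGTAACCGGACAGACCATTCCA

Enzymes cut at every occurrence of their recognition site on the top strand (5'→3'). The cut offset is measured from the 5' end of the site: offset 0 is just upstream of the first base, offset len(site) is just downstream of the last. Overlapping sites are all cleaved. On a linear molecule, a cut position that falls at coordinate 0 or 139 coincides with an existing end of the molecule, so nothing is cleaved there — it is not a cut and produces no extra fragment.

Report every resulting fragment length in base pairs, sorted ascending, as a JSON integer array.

Scan for sites:
  FykVI AGACCA/2: at [10, 17, 79, 101, 128] ⇒ [12, 19, 81, 103, 130]
  PtaV TGACACT/3: at [0, 23, 92, 107] ⇒ [3, 26, 95, 110]
  SqiX TCCAGT/3: at [37, 52, 65] ⇒ [40, 55, 68]

Pooled cuts: [3, 12, 19, 26, 40, 55, 68, 81, 95, 103, 110, 130]

Fragment lengths:
  [0,3): 3 bp
  [3,12): 9 bp
  [12,19): 7 bp
  [19,26): 7 bp
  [26,40): 14 bp
  [40,55): 15 bp
  [55,68): 13 bp
  [68,81): 13 bp
  [81,95): 14 bp
  [95,103): 8 bp
  [103,110): 7 bp
  [110,130): 20 bp
  [130,139): 9 bp

[3,7,7,7,8,9,9,13,13,14,14,15,20]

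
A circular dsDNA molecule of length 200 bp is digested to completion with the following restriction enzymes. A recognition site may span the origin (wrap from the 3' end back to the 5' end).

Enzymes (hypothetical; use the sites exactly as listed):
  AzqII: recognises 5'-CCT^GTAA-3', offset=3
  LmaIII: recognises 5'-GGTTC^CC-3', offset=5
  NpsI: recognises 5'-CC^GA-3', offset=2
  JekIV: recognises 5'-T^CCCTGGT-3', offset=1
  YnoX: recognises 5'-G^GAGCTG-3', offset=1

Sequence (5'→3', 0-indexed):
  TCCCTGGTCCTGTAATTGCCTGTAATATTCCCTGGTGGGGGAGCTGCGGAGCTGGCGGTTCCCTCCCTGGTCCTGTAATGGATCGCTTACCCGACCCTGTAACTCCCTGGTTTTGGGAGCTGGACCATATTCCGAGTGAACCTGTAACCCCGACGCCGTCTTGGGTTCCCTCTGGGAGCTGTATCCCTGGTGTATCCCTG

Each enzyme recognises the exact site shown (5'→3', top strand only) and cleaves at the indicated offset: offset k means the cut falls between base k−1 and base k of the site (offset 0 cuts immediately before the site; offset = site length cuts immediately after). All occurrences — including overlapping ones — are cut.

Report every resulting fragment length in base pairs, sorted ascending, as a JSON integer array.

[3,6,6,7,8,8,8,9,10,10,10,10,11,12,13,17,17,17,18]

Scan for sites:
  AzqII (CCTGTAA, off=3): starts [8, 18, 71, 95, 140] → cuts [11, 21, 74, 98, 143]
  LmaIII (GGTTCCC, off=5): starts [56, 163] → cuts [61, 168]
  NpsI (CCGA, off=2): starts [90, 131, 149] → cuts [92, 133, 151]
  JekIV (TCCCTGGT, off=1): starts [0, 28, 63, 103, 183] → cuts [1, 29, 64, 104, 184]
  YnoX (GGAGCTG, off=1): starts [39, 47, 115, 174] → cuts [40, 48, 116, 175]

All cut coordinates (distinct, sorted): [1, 11, 21, 29, 40, 48, 61, 64, 74, 92, 98, 104, 116, 133, 143, 151, 168, 175, 184]

Fragments:
  1→11: 10 bp
  11→21: 10 bp
  21→29: 8 bp
  29→40: 11 bp
  40→48: 8 bp
  48→61: 13 bp
  61→64: 3 bp
  64→74: 10 bp
  74→92: 18 bp
  92→98: 6 bp
  98→104: 6 bp
  104→116: 12 bp
  116→133: 17 bp
  133→143: 10 bp
  143→151: 8 bp
  151→168: 17 bp
  168→175: 7 bp
  175→184: 9 bp
  184→1 (wrap): 200-184+1 = 17 bp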